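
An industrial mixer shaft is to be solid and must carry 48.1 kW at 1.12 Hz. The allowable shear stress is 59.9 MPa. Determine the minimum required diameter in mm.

ω = 2π·1.12 = 7.037 rad/s, so T = P/ω = 48.1×10³ / 7.037 = 6835 N·m.
For a solid shaft τ_max = 16T/(πd³), so d = (16T/(π τ_allow))^(1/3) = (16·6835/(π·5.99×10^7))^(1/3) = 0.08345 m.

83.5 mm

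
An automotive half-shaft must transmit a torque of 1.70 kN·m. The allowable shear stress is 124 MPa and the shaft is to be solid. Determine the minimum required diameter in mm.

41.2 mm

For a solid shaft τ_max = 16T/(πd³), so d = (16T/(π τ_allow))^(1/3) = (16·1700/(π·1.24×10^8))^(1/3) = 0.04118 m.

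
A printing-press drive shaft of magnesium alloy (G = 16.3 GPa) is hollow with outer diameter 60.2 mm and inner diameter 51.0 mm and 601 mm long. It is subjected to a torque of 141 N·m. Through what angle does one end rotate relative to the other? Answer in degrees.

0.476°

J = π(d_o⁴ − d_i⁴)/32 = π(0.0602⁴ − 0.0510⁴)/32 = 6.252×10^-7 m⁴.
θ = T·L/(G·J) = 141.0 × 0.601 / (16.3×10⁹ × 6.252×10^-7) = 8.315×10^-3 rad.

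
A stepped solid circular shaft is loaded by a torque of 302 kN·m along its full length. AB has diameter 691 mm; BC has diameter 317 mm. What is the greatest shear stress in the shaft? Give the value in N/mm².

Under the same torque, τ_max = 16T/(πd³) is largest where d is smallest — segment BC (d = 317 mm).
τ_max = 16·302000/(π·(0.317)³) = 4.828×10^7 Pa.

48.3 N/mm²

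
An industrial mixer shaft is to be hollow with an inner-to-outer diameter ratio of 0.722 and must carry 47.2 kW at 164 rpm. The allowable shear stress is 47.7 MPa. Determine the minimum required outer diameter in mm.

73.9 mm

ω = 2π·164/60 = 17.17 rad/s, so T = P/ω = 47.2×10³ / 17.17 = 2748 N·m.
For a hollow shaft with d_i/d_o = 0.722: τ_max = 16T/(π d_o³ (1−k⁴)), so d_o = [16T/(π τ_allow (1−k⁴))]^(1/3) = [16·2748/(π·4.77×10^7·0.7283)]^(1/3) = 0.07386 m.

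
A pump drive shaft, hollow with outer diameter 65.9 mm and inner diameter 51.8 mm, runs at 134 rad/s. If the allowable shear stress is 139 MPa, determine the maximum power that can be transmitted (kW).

647 kW

J = π(d_o⁴ − d_i⁴)/32 = π(0.0659⁴ − 0.0518⁴)/32 = 1.145×10^-6 m⁴.
T_max = τ_allow·J/r = 1.39×10^8 × 1.145×10^-6 / 0.0330 = 4829 N·m.
ω = 134 rad/s, so P_max = T_max·ω = 6.471×10^5 W.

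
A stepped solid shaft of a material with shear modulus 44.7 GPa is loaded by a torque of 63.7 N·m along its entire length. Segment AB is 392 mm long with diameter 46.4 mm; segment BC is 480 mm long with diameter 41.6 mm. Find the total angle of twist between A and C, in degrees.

0.204°

J_AB = π(0.0464)⁴/32 = 4.55×10^-7 m⁴; J_BC = π(0.0416)⁴/32 = 2.94×10^-7 m⁴.
θ = (T/G)·Σ L_i/J_i = (63.70/44.7×10⁹)·(0.392/4.55×10^-7 + 0.480/2.94×10^-7) = 3.554×10^-3 rad.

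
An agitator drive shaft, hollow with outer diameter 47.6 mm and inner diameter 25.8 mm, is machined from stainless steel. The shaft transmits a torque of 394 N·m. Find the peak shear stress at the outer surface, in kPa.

20400 kPa

J = π(d_o⁴ − d_i⁴)/32 = π(0.0476⁴ − 0.0258⁴)/32 = 4.605×10^-7 m⁴.
τ_max = T·r/J = 394.0 × 0.0238 / 4.605×10^-7 = 2.036×10^7 Pa.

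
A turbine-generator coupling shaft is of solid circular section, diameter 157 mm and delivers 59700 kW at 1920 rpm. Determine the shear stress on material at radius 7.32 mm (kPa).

36400 kPa

ω = 2π·1920/60 = 201.1 rad/s, so T = P/ω = 59700×10³ / 201.1 = 296900 N·m.
J = πd⁴/32 = π(0.157)⁴/32 = 5.965×10^-5 m⁴.
Shear stress varies linearly with radius: τ = T·r/J = 296900 × 0.00732 / 5.965×10^-5 = 3.644×10^7 Pa.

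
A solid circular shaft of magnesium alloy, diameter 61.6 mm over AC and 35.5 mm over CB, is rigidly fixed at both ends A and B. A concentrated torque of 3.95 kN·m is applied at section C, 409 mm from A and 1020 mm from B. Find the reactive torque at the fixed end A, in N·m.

3780 N·m

Compatibility: T_A·a/J_AC = T_B·b/J_CB with T_A + T_B = T₀.
J_AC = 1.41×10^-6 m⁴, J_CB = 1.56×10^-7 m⁴, so T_A = T₀·(J_AC/a)/((J_AC/a)+(J_CB/b)) = 3783 N·m, T_B = 167.3 N·m.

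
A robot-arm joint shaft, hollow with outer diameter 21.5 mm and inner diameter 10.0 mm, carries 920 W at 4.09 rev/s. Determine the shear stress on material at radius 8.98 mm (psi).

2330 psi

ω = 2π·4.09 = 25.70 rad/s, so T = P/ω = 920 / 25.70 = 35.80 N·m.
J = π(d_o⁴ − d_i⁴)/32 = π(0.0215⁴ − 0.0100⁴)/32 = 2.000×10^-8 m⁴.
Shear stress varies linearly with radius: τ = T·r/J = 35.80 × 0.00898 / 2.000×10^-8 = 1.608×10^7 Pa.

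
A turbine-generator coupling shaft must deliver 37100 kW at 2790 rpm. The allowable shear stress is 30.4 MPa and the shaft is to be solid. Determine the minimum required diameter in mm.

ω = 2π·2790/60 = 292.2 rad/s, so T = P/ω = 37100×10³ / 292.2 = 127000 N·m.
For a solid shaft τ_max = 16T/(πd³), so d = (16T/(π τ_allow))^(1/3) = (16·127000/(π·3.04×10^7))^(1/3) = 0.2771 m.

277 mm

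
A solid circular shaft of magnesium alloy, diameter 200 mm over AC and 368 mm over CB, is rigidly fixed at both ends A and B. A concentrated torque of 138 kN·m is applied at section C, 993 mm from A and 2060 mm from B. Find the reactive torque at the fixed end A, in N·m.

21100 N·m

Compatibility: T_A·a/J_AC = T_B·b/J_CB with T_A + T_B = T₀.
J_AC = 1.57×10^-4 m⁴, J_CB = 1.80×10^-3 m⁴, so T_A = T₀·(J_AC/a)/((J_AC/a)+(J_CB/b)) = 21150 N·m, T_B = 116900 N·m.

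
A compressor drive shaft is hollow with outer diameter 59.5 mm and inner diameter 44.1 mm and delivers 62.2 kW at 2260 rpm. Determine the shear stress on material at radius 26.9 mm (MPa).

ω = 2π·2260/60 = 236.7 rad/s, so T = P/ω = 62.2×10³ / 236.7 = 262.8 N·m.
J = π(d_o⁴ − d_i⁴)/32 = π(0.0595⁴ − 0.0441⁴)/32 = 8.591×10^-7 m⁴.
Shear stress varies linearly with radius: τ = T·r/J = 262.8 × 0.0269 / 8.591×10^-7 = 8.229×10^6 Pa.

8.23 MPa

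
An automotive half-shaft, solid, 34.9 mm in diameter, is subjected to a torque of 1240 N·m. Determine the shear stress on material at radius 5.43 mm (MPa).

46.2 MPa

J = πd⁴/32 = π(0.0349)⁴/32 = 1.456×10^-7 m⁴.
Shear stress varies linearly with radius: τ = T·r/J = 1240 × 0.00543 / 1.456×10^-7 = 4.623×10^7 Pa.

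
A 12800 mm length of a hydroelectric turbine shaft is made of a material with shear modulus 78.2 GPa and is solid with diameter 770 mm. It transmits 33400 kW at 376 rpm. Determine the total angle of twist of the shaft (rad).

0.00402 rad

ω = 2π·376/60 = 39.37 rad/s, so T = P/ω = 33400×10³ / 39.37 = 848300 N·m.
J = πd⁴/32 = π(0.770)⁴/32 = 0.03451 m⁴.
θ = T·L/(G·J) = 848300 × 12.8 / (78.2×10⁹ × 0.03451) = 4.023×10^-3 rad.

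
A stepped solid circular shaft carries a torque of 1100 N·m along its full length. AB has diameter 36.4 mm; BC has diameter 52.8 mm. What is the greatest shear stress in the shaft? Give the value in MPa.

Under the same torque, τ_max = 16T/(πd³) is largest where d is smallest — segment AB (d = 36.4 mm).
τ_max = 16·1100/(π·(0.0364)³) = 1.162×10^8 Pa.

116 MPa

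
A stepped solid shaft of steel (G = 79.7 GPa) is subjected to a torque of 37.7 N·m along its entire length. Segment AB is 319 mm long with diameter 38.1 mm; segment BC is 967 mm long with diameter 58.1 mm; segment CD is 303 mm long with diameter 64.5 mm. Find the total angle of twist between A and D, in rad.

0.00122 rad

J_AB = π(0.0381)⁴/32 = 2.07×10^-7 m⁴; J_BC = π(0.0581)⁴/32 = 1.12×10^-6 m⁴; J_CD = π(0.0645)⁴/32 = 1.70×10^-6 m⁴.
θ = (T/G)·Σ L_i/J_i = (37.70/79.7×10⁹)·(0.319/2.07×10^-7 + 0.967/1.12×10^-6 + 0.303/1.70×10^-6) = 1.223×10^-3 rad.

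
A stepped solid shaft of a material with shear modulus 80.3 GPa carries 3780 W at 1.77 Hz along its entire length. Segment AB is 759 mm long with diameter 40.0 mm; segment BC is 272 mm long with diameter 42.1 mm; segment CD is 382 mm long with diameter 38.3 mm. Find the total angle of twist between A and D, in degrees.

ω = 2π·1.77 = 11.12 rad/s, so T = P/ω = 3780 / 11.12 = 339.9 N·m.
J_AB = π(0.0400)⁴/32 = 2.51×10^-7 m⁴; J_BC = π(0.0421)⁴/32 = 3.08×10^-7 m⁴; J_CD = π(0.0383)⁴/32 = 2.11×10^-7 m⁴.
θ = (T/G)·Σ L_i/J_i = (339.9/80.3×10⁹)·(0.759/2.51×10^-7 + 0.272/3.08×10^-7 + 0.382/2.11×10^-7) = 0.02417 rad.

1.38°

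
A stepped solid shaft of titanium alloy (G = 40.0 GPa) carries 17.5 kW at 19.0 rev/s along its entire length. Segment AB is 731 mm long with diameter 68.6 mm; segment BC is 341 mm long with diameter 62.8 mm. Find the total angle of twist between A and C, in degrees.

0.117°

ω = 2π·19.0 = 119.4 rad/s, so T = P/ω = 17.5×10³ / 119.4 = 146.6 N·m.
J_AB = π(0.0686)⁴/32 = 2.17×10^-6 m⁴; J_BC = π(0.0628)⁴/32 = 1.53×10^-6 m⁴.
θ = (T/G)·Σ L_i/J_i = (146.6/40.0×10⁹)·(0.731/2.17×10^-6 + 0.341/1.53×10^-6) = 2.051×10^-3 rad.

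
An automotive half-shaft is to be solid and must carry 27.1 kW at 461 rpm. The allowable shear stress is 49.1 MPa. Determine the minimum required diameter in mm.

ω = 2π·461/60 = 48.28 rad/s, so T = P/ω = 27.1×10³ / 48.28 = 561.4 N·m.
For a solid shaft τ_max = 16T/(πd³), so d = (16T/(π τ_allow))^(1/3) = (16·561.4/(π·4.91×10^7))^(1/3) = 0.03876 m.

38.8 mm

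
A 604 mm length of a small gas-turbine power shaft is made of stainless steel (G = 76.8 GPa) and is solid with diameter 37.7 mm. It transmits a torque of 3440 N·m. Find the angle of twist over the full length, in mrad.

136 mrad

J = πd⁴/32 = π(0.0377)⁴/32 = 1.983×10^-7 m⁴.
θ = T·L/(G·J) = 3440 × 0.604 / (76.8×10⁹ × 1.983×10^-7) = 0.1364 rad.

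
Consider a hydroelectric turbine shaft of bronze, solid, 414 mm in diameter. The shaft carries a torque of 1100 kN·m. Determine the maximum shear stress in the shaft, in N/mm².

J = πd⁴/32 = π(0.414)⁴/32 = 2.884×10^-3 m⁴.
τ_max = T·r/J = 1.100e6 × 0.207 / 2.884×10^-3 = 7.895×10^7 Pa.

79.0 N/mm²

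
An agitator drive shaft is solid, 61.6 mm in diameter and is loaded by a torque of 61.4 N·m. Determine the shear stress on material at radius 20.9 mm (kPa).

J = πd⁴/32 = π(0.0616)⁴/32 = 1.414×10^-6 m⁴.
Shear stress varies linearly with radius: τ = T·r/J = 61.40 × 0.0209 / 1.414×10^-6 = 9.078×10^5 Pa.

908 kPa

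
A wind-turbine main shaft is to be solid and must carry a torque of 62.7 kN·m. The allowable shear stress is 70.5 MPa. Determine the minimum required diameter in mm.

For a solid shaft τ_max = 16T/(πd³), so d = (16T/(π τ_allow))^(1/3) = (16·62700/(π·7.05×10^7))^(1/3) = 0.1655 m.

165 mm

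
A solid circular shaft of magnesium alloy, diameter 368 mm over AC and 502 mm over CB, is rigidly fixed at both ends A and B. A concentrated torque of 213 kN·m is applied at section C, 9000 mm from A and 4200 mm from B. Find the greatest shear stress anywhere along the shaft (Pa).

Compatibility: T_A·a/J_AC = T_B·b/J_CB with T_A + T_B = T₀.
J_AC = 1.80×10^-3 m⁴, J_CB = 6.23×10^-3 m⁴, so T_A = T₀·(J_AC/a)/((J_AC/a)+(J_CB/b)) = 25300 N·m, T_B = 187700 N·m.
τ in each portion: τ_AC = 2.59×10^6 Pa, τ_CB = 7.56×10^6 Pa; maximum is in CB.
τ_max = T_CB·r/J = 187700·0.251/6.23×10^-3 = 7.557×10^6 Pa.

7.56e6 Pa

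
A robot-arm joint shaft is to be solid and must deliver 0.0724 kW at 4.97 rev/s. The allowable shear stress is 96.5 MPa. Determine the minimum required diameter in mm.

ω = 2π·4.97 = 31.23 rad/s, so T = P/ω = 0.0724×10³ / 31.23 = 2.318 N·m.
For a solid shaft τ_max = 16T/(πd³), so d = (16T/(π τ_allow))^(1/3) = (16·2.318/(π·9.65×10^7))^(1/3) = 0.004965 m.

4.96 mm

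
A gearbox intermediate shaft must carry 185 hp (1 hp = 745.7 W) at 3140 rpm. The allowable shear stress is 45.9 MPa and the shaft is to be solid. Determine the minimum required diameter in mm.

ω = 2π·3140/60 = 328.8 rad/s, so T = P/ω = 185×745.7 / 328.8 = 419.5 N·m.
For a solid shaft τ_max = 16T/(πd³), so d = (16T/(π τ_allow))^(1/3) = (16·419.5/(π·4.59×10^7))^(1/3) = 0.03597 m.

36.0 mm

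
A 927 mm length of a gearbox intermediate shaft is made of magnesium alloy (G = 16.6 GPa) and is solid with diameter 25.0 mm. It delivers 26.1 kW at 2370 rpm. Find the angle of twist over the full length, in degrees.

8.77°

ω = 2π·2370/60 = 248.2 rad/s, so T = P/ω = 26.1×10³ / 248.2 = 105.2 N·m.
J = πd⁴/32 = π(0.0250)⁴/32 = 3.835×10^-8 m⁴.
θ = T·L/(G·J) = 105.2 × 0.927 / (16.6×10⁹ × 3.835×10^-8) = 0.1531 rad.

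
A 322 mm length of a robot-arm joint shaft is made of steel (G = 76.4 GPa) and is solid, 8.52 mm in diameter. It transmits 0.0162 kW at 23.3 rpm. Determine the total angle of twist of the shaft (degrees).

3.10°

ω = 2π·23.3/60 = 2.440 rad/s, so T = P/ω = 0.0162×10³ / 2.440 = 6.639 N·m.
J = πd⁴/32 = π(0.00852)⁴/32 = 5.173×10^-10 m⁴.
θ = T·L/(G·J) = 6.639 × 0.322 / (76.4×10⁹ × 5.173×10^-10) = 0.05409 rad.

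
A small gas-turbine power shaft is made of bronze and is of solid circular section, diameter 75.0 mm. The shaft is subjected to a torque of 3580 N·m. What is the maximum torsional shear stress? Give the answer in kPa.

J = πd⁴/32 = π(0.0750)⁴/32 = 3.106×10^-6 m⁴.
τ_max = T·r/J = 3580 × 0.0375 / 3.106×10^-6 = 4.322×10^7 Pa.

43200 kPa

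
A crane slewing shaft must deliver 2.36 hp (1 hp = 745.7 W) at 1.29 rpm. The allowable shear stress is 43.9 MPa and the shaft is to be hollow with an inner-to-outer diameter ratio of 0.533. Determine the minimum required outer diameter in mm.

ω = 2π·1.29/60 = 0.1351 rad/s, so T = P/ω = 2.36×745.7 / 0.1351 = 13030 N·m.
For a hollow shaft with d_i/d_o = 0.533: τ_max = 16T/(π d_o³ (1−k⁴)), so d_o = [16T/(π τ_allow (1−k⁴))]^(1/3) = [16·13030/(π·4.39×10^7·0.9193)]^(1/3) = 0.1180 m.

118 mm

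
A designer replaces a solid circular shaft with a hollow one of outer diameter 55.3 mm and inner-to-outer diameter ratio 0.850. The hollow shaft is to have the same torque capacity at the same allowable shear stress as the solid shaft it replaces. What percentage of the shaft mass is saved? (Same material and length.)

54.6 %

Equal τ_max and T ⇒ the solid shaft needs d_s³ = d_o³(1−k⁴), so d_s = 55.3·(1−0.850⁴)^(1/3) = 43.24 mm.
Area ratio A_h/A_s = d_o²(1−k²)/d_s² = (1−k²)/(1−k⁴)^(2/3) = 0.4539.
Mass saving = 1 − 0.4539 = 54.6 %.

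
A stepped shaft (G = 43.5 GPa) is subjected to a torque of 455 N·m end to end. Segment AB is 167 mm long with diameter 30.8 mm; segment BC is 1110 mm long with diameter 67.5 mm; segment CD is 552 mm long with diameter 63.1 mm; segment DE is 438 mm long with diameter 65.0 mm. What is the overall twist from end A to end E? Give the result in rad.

J_AB = π(0.0308)⁴/32 = 8.83×10^-8 m⁴; J_BC = π(0.0675)⁴/32 = 2.04×10^-6 m⁴; J_CD = π(0.0631)⁴/32 = 1.56×10^-6 m⁴; J_DE = π(0.0650)⁴/32 = 1.75×10^-6 m⁴.
θ = (T/G)·Σ L_i/J_i = (455.0/43.5×10⁹)·(0.167/8.83×10^-8 + 1.11/2.04×10^-6 + 0.552/1.56×10^-6 + 0.438/1.75×10^-6) = 0.03179 rad.

0.0318 rad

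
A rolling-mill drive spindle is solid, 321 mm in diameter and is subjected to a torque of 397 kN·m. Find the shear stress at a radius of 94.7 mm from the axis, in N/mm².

36.1 N/mm²

J = πd⁴/32 = π(0.321)⁴/32 = 1.042×10^-3 m⁴.
Shear stress varies linearly with radius: τ = T·r/J = 397000 × 0.0947 / 1.042×10^-3 = 3.607×10^7 Pa.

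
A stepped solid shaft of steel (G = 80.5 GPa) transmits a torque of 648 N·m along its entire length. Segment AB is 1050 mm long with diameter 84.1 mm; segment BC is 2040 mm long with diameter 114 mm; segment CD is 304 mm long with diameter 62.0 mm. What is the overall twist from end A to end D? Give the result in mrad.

J_AB = π(0.0841)⁴/32 = 4.91×10^-6 m⁴; J_BC = π(0.114)⁴/32 = 1.66×10^-5 m⁴; J_CD = π(0.0620)⁴/32 = 1.45×10^-6 m⁴.
θ = (T/G)·Σ L_i/J_i = (648.0/80.5×10⁹)·(1.05/4.91×10^-6 + 2.04/1.66×10^-5 + 0.304/1.45×10^-6) = 4.398×10^-3 rad.

4.40 mrad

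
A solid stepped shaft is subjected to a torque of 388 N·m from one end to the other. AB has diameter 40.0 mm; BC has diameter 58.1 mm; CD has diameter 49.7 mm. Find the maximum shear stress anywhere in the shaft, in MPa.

30.9 MPa

Under the same torque, τ_max = 16T/(πd³) is largest where d is smallest — segment AB (d = 40.0 mm).
τ_max = 16·388.0/(π·(0.0400)³) = 3.088×10^7 Pa.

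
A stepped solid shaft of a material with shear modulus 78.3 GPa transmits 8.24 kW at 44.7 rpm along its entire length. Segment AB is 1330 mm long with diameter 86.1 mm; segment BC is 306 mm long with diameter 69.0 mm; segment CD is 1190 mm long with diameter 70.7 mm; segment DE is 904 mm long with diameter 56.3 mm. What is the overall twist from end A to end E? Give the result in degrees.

ω = 2π·44.7/60 = 4.681 rad/s, so T = P/ω = 8.24×10³ / 4.681 = 1760 N·m.
J_AB = π(0.0861)⁴/32 = 5.40×10^-6 m⁴; J_BC = π(0.0690)⁴/32 = 2.23×10^-6 m⁴; J_CD = π(0.0707)⁴/32 = 2.45×10^-6 m⁴; J_DE = π(0.0563)⁴/32 = 9.86×10^-7 m⁴.
θ = (T/G)·Σ L_i/J_i = (1760/78.3×10⁹)·(1.33/5.40×10^-6 + 0.306/2.23×10^-6 + 1.19/2.45×10^-6 + 0.904/9.86×10^-7) = 0.04014 rad.

2.30°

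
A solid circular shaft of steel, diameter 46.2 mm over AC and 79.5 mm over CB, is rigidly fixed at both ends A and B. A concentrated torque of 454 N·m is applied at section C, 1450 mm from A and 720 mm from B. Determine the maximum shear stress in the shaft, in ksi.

0.632 ksi

Compatibility: T_A·a/J_AC = T_B·b/J_CB with T_A + T_B = T₀.
J_AC = 4.47×10^-7 m⁴, J_CB = 3.92×10^-6 m⁴, so T_A = T₀·(J_AC/a)/((J_AC/a)+(J_CB/b)) = 24.33 N·m, T_B = 429.7 N·m.
τ in each portion: τ_AC = 1.26×10^6 Pa, τ_CB = 4.36×10^6 Pa; maximum is in CB.
τ_max = T_CB·r/J = 429.7·0.0398/3.92×10^-6 = 4.355×10^6 Pa.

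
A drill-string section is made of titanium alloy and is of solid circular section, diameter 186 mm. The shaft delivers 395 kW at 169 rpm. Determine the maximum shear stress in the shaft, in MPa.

17.7 MPa

ω = 2π·169/60 = 17.70 rad/s, so T = P/ω = 395×10³ / 17.70 = 22320 N·m.
J = πd⁴/32 = π(0.186)⁴/32 = 1.175×10^-4 m⁴.
τ_max = T·r/J = 22320 × 0.0930 / 1.175×10^-4 = 1.766×10^7 Pa.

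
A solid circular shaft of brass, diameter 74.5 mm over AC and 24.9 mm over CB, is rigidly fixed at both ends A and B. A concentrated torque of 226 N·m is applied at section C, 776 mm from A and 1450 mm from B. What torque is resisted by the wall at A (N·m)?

225 N·m

Compatibility: T_A·a/J_AC = T_B·b/J_CB with T_A + T_B = T₀.
J_AC = 3.02×10^-6 m⁴, J_CB = 3.77×10^-8 m⁴, so T_A = T₀·(J_AC/a)/((J_AC/a)+(J_CB/b)) = 224.5 N·m, T_B = 1.499 N·m.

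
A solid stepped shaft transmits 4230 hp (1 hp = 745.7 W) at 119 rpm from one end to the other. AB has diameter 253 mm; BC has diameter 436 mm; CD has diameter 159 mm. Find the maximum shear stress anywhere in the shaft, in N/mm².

ω = 2π·119/60 = 12.46 rad/s, so T = P/ω = 4230×745.7 / 12.46 = 253100 N·m.
Under the same torque, τ_max = 16T/(πd³) is largest where d is smallest — segment CD (d = 159 mm).
τ_max = 16·253100/(π·(0.159)³) = 3.207×10^8 Pa.

321 N/mm²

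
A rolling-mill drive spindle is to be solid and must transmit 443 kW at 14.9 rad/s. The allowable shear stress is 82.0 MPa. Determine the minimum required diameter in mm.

ω = 14.9 rad/s, so T = P/ω = 443×10³ / 14.90 = 29730 N·m.
For a solid shaft τ_max = 16T/(πd³), so d = (16T/(π τ_allow))^(1/3) = (16·29730/(π·8.20×10^7))^(1/3) = 0.1227 m.

123 mm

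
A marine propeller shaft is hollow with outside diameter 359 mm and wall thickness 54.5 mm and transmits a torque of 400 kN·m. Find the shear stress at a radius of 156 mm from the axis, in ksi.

7.26 ksi

J = π(d_o⁴ − d_i⁴)/32 = π(0.359⁴ − 0.250⁴)/32 = 1.247×10^-3 m⁴.
Shear stress varies linearly with radius: τ = T·r/J = 400000 × 0.156 / 1.247×10^-3 = 5.003×10^7 Pa.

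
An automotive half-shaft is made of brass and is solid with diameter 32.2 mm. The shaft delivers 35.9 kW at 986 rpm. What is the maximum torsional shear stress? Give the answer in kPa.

ω = 2π·986/60 = 103.3 rad/s, so T = P/ω = 35.9×10³ / 103.3 = 347.7 N·m.
J = πd⁴/32 = π(0.0322)⁴/32 = 1.055×10^-7 m⁴.
τ_max = T·r/J = 347.7 × 0.0161 / 1.055×10^-7 = 5.304×10^7 Pa.

53000 kPa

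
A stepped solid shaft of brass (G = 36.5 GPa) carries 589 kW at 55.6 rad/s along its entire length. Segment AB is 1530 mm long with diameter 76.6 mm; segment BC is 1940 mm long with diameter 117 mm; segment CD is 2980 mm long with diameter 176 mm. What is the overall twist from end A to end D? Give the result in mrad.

ω = 55.6 rad/s, so T = P/ω = 589×10³ / 55.60 = 10590 N·m.
J_AB = π(0.0766)⁴/32 = 3.38×10^-6 m⁴; J_BC = π(0.117)⁴/32 = 1.84×10^-5 m⁴; J_CD = π(0.176)⁴/32 = 9.42×10^-5 m⁴.
θ = (T/G)·Σ L_i/J_i = (10590/36.5×10⁹)·(1.53/3.38×10^-6 + 1.94/1.84×10^-5 + 2.98/9.42×10^-5) = 0.1712 rad.

171 mrad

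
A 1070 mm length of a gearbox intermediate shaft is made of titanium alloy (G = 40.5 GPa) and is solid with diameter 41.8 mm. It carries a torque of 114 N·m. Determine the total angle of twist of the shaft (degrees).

0.576°

J = πd⁴/32 = π(0.0418)⁴/32 = 2.997×10^-7 m⁴.
θ = T·L/(G·J) = 114.0 × 1.07 / (40.5×10⁹ × 2.997×10^-7) = 0.01005 rad.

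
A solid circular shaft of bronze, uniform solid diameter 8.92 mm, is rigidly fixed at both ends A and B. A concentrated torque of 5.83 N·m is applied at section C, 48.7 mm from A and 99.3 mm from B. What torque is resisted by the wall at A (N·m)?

3.91 N·m

With uniform GJ and both ends fixed, compatibility θ_AC = θ_CB gives T_A·a = T_B·b, together with T_A + T_B = T₀.
T_A = T₀·b/(a+b) = 5.830·99.3/148.0 = 3.912 N·m; T_B = 1.918 N·m.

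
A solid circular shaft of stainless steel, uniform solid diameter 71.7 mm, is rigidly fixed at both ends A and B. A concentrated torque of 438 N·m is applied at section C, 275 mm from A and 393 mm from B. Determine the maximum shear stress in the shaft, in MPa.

3.56 MPa

With uniform GJ and both ends fixed, compatibility θ_AC = θ_CB gives T_A·a = T_B·b, together with T_A + T_B = T₀.
T_A = T₀·b/(a+b) = 438.0·393/668.0 = 257.7 N·m; T_B = 180.3 N·m.
τ in each portion: τ_AC = 3.56×10^6 Pa, τ_CB = 2.49×10^6 Pa; maximum is in AC.
τ_max = T_AC·r/J = 257.7·0.0358/2.59×10^-6 = 3.560×10^6 Pa.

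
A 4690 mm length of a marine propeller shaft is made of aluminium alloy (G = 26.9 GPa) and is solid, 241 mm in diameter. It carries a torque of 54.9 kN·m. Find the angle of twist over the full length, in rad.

0.0289 rad

J = πd⁴/32 = π(0.241)⁴/32 = 3.312×10^-4 m⁴.
θ = T·L/(G·J) = 54900 × 4.69 / (26.9×10⁹ × 3.312×10^-4) = 0.02890 rad.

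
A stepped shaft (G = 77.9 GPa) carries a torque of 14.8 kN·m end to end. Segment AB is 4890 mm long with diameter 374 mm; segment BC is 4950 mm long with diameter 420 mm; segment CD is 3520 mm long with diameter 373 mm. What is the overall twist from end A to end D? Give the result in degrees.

0.0655°

J_AB = π(0.374)⁴/32 = 1.92×10^-3 m⁴; J_BC = π(0.420)⁴/32 = 3.05×10^-3 m⁴; J_CD = π(0.373)⁴/32 = 1.90×10^-3 m⁴.
θ = (T/G)·Σ L_i/J_i = (14800/77.9×10⁹)·(4.89/1.92×10^-3 + 4.95/3.05×10^-3 + 3.52/1.90×10^-3) = 1.143×10^-3 rad.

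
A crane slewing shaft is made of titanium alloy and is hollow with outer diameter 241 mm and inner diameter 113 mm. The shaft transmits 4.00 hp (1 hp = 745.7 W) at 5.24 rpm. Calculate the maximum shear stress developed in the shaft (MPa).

ω = 2π·5.24/60 = 0.5487 rad/s, so T = P/ω = 4.00×745.7 / 0.5487 = 5436 N·m.
J = π(d_o⁴ − d_i⁴)/32 = π(0.241⁴ − 0.113⁴)/32 = 3.152×10^-4 m⁴.
τ_max = T·r/J = 5436 × 0.120 / 3.152×10^-4 = 2.078×10^6 Pa.

2.08 MPa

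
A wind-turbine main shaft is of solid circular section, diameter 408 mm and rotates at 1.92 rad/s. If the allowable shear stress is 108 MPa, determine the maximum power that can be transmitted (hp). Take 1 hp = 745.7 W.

J = πd⁴/32 = π(0.408)⁴/32 = 2.720×10^-3 m⁴.
T_max = τ_allow·J/r = 1.08×10^8 × 2.720×10^-3 / 0.204 = 1.440e6 N·m.
ω = 1.92 rad/s, so P_max = T_max·ω = 2.765×10^6 W.

3710 hp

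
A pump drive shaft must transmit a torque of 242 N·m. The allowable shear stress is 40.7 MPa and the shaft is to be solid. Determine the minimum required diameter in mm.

For a solid shaft τ_max = 16T/(πd³), so d = (16T/(π τ_allow))^(1/3) = (16·242.0/(π·4.07×10^7))^(1/3) = 0.03117 m.

31.2 mm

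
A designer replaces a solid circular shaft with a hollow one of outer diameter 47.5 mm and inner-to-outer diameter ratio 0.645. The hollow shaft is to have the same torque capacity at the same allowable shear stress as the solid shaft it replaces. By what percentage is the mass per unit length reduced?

33.7 %

Equal τ_max and T ⇒ the solid shaft needs d_s³ = d_o³(1−k⁴), so d_s = 47.5·(1−0.645⁴)^(1/3) = 44.58 mm.
Area ratio A_h/A_s = d_o²(1−k²)/d_s² = (1−k²)/(1−k⁴)^(2/3) = 0.6629.
Mass saving = 1 − 0.6629 = 33.7 %.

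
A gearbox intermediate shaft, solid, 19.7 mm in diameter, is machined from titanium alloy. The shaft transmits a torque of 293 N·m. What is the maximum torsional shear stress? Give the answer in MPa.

195 MPa

J = πd⁴/32 = π(0.0197)⁴/32 = 1.479×10^-8 m⁴.
τ_max = T·r/J = 293.0 × 0.00985 / 1.479×10^-8 = 1.952×10^8 Pa.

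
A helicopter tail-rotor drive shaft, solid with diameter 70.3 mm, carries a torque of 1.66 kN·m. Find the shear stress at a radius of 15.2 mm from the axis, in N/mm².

J = πd⁴/32 = π(0.0703)⁴/32 = 2.398×10^-6 m⁴.
Shear stress varies linearly with radius: τ = T·r/J = 1660 × 0.0152 / 2.398×10^-6 = 1.052×10^7 Pa.

10.5 N/mm²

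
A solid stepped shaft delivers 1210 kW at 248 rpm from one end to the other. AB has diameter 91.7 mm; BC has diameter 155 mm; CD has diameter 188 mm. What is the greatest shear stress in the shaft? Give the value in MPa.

308 MPa

ω = 2π·248/60 = 25.97 rad/s, so T = P/ω = 1210×10³ / 25.97 = 46590 N·m.
Under the same torque, τ_max = 16T/(πd³) is largest where d is smallest — segment AB (d = 91.7 mm).
τ_max = 16·46590/(π·(0.0917)³) = 3.077×10^8 Pa.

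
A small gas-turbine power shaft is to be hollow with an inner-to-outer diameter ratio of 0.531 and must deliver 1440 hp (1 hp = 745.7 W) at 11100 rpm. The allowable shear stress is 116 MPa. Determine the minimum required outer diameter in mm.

ω = 2π·11100/60 = 1162 rad/s, so T = P/ω = 1440×745.7 / 1162 = 923.8 N·m.
For a hollow shaft with d_i/d_o = 0.531: τ_max = 16T/(π d_o³ (1−k⁴)), so d_o = [16T/(π τ_allow (1−k⁴))]^(1/3) = [16·923.8/(π·1.16×10^8·0.9205)]^(1/3) = 0.03532 m.

35.3 mm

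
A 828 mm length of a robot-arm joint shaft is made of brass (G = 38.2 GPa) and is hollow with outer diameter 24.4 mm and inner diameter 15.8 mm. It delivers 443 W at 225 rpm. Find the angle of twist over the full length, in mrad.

ω = 2π·225/60 = 23.56 rad/s, so T = P/ω = 443 / 23.56 = 18.80 N·m.
J = π(d_o⁴ − d_i⁴)/32 = π(0.0244⁴ − 0.0158⁴)/32 = 2.868×10^-8 m⁴.
θ = T·L/(G·J) = 18.80 × 0.828 / (38.2×10⁹ × 2.868×10^-8) = 0.01421 rad.

14.2 mrad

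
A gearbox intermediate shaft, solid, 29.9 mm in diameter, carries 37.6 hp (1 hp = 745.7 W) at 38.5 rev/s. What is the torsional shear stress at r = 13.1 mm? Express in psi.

2810 psi

ω = 2π·38.5 = 241.9 rad/s, so T = P/ω = 37.6×745.7 / 241.9 = 115.9 N·m.
J = πd⁴/32 = π(0.0299)⁴/32 = 7.847×10^-8 m⁴.
Shear stress varies linearly with radius: τ = T·r/J = 115.9 × 0.0131 / 7.847×10^-8 = 1.935×10^7 Pa.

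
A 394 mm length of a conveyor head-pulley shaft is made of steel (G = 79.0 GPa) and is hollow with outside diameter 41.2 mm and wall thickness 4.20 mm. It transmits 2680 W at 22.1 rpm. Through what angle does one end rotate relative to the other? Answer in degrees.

ω = 2π·22.1/60 = 2.314 rad/s, so T = P/ω = 2680 / 2.314 = 1158 N·m.
J = π(d_o⁴ − d_i⁴)/32 = π(0.0412⁴ − 0.0328⁴)/32 = 1.692×10^-7 m⁴.
θ = T·L/(G·J) = 1158 × 0.394 / (79.0×10⁹ × 1.692×10^-7) = 0.03413 rad.

1.96°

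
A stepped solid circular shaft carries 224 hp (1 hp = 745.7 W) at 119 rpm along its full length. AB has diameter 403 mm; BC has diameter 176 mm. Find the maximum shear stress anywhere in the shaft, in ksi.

ω = 2π·119/60 = 12.46 rad/s, so T = P/ω = 224×745.7 / 12.46 = 13400 N·m.
Under the same torque, τ_max = 16T/(πd³) is largest where d is smallest — segment BC (d = 176 mm).
τ_max = 16·13400/(π·(0.176)³) = 1.252×10^7 Pa.

1.82 ksi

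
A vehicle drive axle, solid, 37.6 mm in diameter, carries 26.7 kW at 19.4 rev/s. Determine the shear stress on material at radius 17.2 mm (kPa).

ω = 2π·19.4 = 121.9 rad/s, so T = P/ω = 26.7×10³ / 121.9 = 219.0 N·m.
J = πd⁴/32 = π(0.0376)⁴/32 = 1.962×10^-7 m⁴.
Shear stress varies linearly with radius: τ = T·r/J = 219.0 × 0.0172 / 1.962×10^-7 = 1.920×10^7 Pa.

19200 kPa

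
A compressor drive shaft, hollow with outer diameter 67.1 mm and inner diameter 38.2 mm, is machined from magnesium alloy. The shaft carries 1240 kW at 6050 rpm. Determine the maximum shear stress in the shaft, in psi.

ω = 2π·6050/60 = 633.6 rad/s, so T = P/ω = 1240×10³ / 633.6 = 1957 N·m.
J = π(d_o⁴ − d_i⁴)/32 = π(0.0671⁴ − 0.0382⁴)/32 = 1.781×10^-6 m⁴.
τ_max = T·r/J = 1957 × 0.0335 / 1.781×10^-6 = 3.687×10^7 Pa.

5350 psi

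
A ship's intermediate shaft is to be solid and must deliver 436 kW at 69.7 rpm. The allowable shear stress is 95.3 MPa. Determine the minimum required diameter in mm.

147 mm

ω = 2π·69.7/60 = 7.299 rad/s, so T = P/ω = 436×10³ / 7.299 = 59730 N·m.
For a solid shaft τ_max = 16T/(πd³), so d = (16T/(π τ_allow))^(1/3) = (16·59730/(π·9.53×10^7))^(1/3) = 0.1472 m.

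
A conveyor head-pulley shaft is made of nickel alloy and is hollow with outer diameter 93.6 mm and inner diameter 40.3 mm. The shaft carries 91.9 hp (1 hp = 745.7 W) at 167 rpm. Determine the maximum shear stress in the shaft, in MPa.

ω = 2π·167/60 = 17.49 rad/s, so T = P/ω = 91.9×745.7 / 17.49 = 3919 N·m.
J = π(d_o⁴ − d_i⁴)/32 = π(0.0936⁴ − 0.0403⁴)/32 = 7.276×10^-6 m⁴.
τ_max = T·r/J = 3919 × 0.0468 / 7.276×10^-6 = 2.520×10^7 Pa.

25.2 MPa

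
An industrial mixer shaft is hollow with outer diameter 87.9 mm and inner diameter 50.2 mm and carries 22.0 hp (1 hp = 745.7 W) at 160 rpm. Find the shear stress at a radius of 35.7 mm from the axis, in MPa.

6.67 MPa

ω = 2π·160/60 = 16.76 rad/s, so T = P/ω = 22.0×745.7 / 16.76 = 979.1 N·m.
J = π(d_o⁴ − d_i⁴)/32 = π(0.0879⁴ − 0.0502⁴)/32 = 5.237×10^-6 m⁴.
Shear stress varies linearly with radius: τ = T·r/J = 979.1 × 0.0357 / 5.237×10^-6 = 6.674×10^6 Pa.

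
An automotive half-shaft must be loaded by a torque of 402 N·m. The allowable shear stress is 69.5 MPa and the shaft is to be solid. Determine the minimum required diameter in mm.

30.9 mm

For a solid shaft τ_max = 16T/(πd³), so d = (16T/(π τ_allow))^(1/3) = (16·402.0/(π·6.95×10^7))^(1/3) = 0.03088 m.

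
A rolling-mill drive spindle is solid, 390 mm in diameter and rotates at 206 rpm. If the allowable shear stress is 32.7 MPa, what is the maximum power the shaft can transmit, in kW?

J = πd⁴/32 = π(0.390)⁴/32 = 2.271×10^-3 m⁴.
T_max = τ_allow·J/r = 3.27×10^7 × 2.271×10^-3 / 0.195 = 380900 N·m.
ω = 2π·206/60 = 21.57 rad/s, so P_max = T_max·ω = 8.216×10^6 W.

8220 kW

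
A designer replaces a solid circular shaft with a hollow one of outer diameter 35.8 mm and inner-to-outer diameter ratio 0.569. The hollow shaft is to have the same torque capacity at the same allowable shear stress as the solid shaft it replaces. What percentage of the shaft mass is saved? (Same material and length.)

Equal τ_max and T ⇒ the solid shaft needs d_s³ = d_o³(1−k⁴), so d_s = 35.8·(1−0.569⁴)^(1/3) = 34.50 mm.
Area ratio A_h/A_s = d_o²(1−k²)/d_s² = (1−k²)/(1−k⁴)^(2/3) = 0.7280.
Mass saving = 1 − 0.7280 = 27.2 %.

27.2 %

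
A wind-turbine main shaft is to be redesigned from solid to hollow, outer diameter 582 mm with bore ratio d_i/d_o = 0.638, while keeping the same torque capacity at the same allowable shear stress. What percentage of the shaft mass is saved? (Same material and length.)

33.1 %

Equal τ_max and T ⇒ the solid shaft needs d_s³ = d_o³(1−k⁴), so d_s = 582·(1−0.638⁴)^(1/3) = 547.9 mm.
Area ratio A_h/A_s = d_o²(1−k²)/d_s² = (1−k²)/(1−k⁴)^(2/3) = 0.6691.
Mass saving = 1 − 0.6691 = 33.1 %.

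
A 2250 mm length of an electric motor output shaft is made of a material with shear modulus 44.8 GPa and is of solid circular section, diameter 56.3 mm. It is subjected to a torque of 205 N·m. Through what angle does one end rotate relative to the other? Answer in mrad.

10.4 mrad

J = πd⁴/32 = π(0.0563)⁴/32 = 9.864×10^-7 m⁴.
θ = T·L/(G·J) = 205.0 × 2.25 / (44.8×10⁹ × 9.864×10^-7) = 0.01044 rad.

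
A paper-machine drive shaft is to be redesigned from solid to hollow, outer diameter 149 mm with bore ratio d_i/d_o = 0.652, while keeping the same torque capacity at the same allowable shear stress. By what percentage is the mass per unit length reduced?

34.3 %

Equal τ_max and T ⇒ the solid shaft needs d_s³ = d_o³(1−k⁴), so d_s = 149·(1−0.652⁴)^(1/3) = 139.4 mm.
Area ratio A_h/A_s = d_o²(1−k²)/d_s² = (1−k²)/(1−k⁴)^(2/3) = 0.6566.
Mass saving = 1 − 0.6566 = 34.3 %.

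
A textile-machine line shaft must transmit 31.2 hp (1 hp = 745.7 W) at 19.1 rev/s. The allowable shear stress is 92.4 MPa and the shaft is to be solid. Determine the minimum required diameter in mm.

ω = 2π·19.1 = 120.0 rad/s, so T = P/ω = 31.2×745.7 / 120.0 = 193.9 N·m.
For a solid shaft τ_max = 16T/(πd³), so d = (16T/(π τ_allow))^(1/3) = (16·193.9/(π·9.24×10^7))^(1/3) = 0.02203 m.

22.0 mm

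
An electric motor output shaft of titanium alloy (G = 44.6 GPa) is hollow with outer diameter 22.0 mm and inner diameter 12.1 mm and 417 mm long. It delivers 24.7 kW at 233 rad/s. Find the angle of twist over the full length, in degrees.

2.72°

ω = 233 rad/s, so T = P/ω = 24.7×10³ / 233.0 = 106.0 N·m.
J = π(d_o⁴ − d_i⁴)/32 = π(0.0220⁴ − 0.0121⁴)/32 = 2.089×10^-8 m⁴.
θ = T·L/(G·J) = 106.0 × 0.417 / (44.6×10⁹ × 2.089×10^-8) = 0.04744 rad.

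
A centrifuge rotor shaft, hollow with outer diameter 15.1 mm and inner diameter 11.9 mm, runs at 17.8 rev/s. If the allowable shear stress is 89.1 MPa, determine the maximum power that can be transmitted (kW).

4.14 kW

J = π(d_o⁴ − d_i⁴)/32 = π(0.0151⁴ − 0.0119⁴)/32 = 3.135×10^-9 m⁴.
T_max = τ_allow·J/r = 8.91×10^7 × 3.135×10^-9 / 0.00755 = 37.00 N·m.
ω = 2π·17.8 = 111.8 rad/s, so P_max = T_max·ω = 4138 W.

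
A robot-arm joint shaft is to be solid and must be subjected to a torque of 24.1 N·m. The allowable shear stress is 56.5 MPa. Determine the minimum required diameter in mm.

13.0 mm

For a solid shaft τ_max = 16T/(πd³), so d = (16T/(π τ_allow))^(1/3) = (16·24.10/(π·5.65×10^7))^(1/3) = 0.01295 m.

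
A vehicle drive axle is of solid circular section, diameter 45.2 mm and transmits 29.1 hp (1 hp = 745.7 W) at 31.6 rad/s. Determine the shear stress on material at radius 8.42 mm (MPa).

ω = 31.6 rad/s, so T = P/ω = 29.1×745.7 / 31.60 = 686.7 N·m.
J = πd⁴/32 = π(0.0452)⁴/32 = 4.098×10^-7 m⁴.
Shear stress varies linearly with radius: τ = T·r/J = 686.7 × 0.00842 / 4.098×10^-7 = 1.411×10^7 Pa.

14.1 MPa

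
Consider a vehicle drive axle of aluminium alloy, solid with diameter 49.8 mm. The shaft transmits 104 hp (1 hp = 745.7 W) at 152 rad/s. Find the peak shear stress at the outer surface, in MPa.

21.0 MPa

ω = 152 rad/s, so T = P/ω = 104×745.7 / 152.0 = 510.2 N·m.
J = πd⁴/32 = π(0.0498)⁴/32 = 6.038×10^-7 m⁴.
τ_max = T·r/J = 510.2 × 0.0249 / 6.038×10^-7 = 2.104×10^7 Pa.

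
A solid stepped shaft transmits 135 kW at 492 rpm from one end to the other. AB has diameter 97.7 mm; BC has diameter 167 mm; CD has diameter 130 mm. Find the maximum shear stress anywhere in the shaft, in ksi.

ω = 2π·492/60 = 51.52 rad/s, so T = P/ω = 135×10³ / 51.52 = 2620 N·m.
Under the same torque, τ_max = 16T/(πd³) is largest where d is smallest — segment AB (d = 97.7 mm).
τ_max = 16·2620/(π·(0.0977)³) = 1.431×10^7 Pa.

2.08 ksi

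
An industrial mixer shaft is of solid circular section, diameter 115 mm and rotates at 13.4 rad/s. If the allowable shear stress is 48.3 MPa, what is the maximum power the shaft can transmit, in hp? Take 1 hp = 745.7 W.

259 hp

J = πd⁴/32 = π(0.115)⁴/32 = 1.717×10^-5 m⁴.
T_max = τ_allow·J/r = 4.83×10^7 × 1.717×10^-5 / 0.0575 = 14420 N·m.
ω = 13.4 rad/s, so P_max = T_max·ω = 1.933×10^5 W.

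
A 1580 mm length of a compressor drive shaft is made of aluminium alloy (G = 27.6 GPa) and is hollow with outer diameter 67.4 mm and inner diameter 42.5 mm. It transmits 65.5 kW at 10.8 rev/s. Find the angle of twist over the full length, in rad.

ω = 2π·10.8 = 67.86 rad/s, so T = P/ω = 65.5×10³ / 67.86 = 965.2 N·m.
J = π(d_o⁴ − d_i⁴)/32 = π(0.0674⁴ − 0.0425⁴)/32 = 1.706×10^-6 m⁴.
θ = T·L/(G·J) = 965.2 × 1.58 / (27.6×10⁹ × 1.706×10^-6) = 0.03240 rad.

0.0324 rad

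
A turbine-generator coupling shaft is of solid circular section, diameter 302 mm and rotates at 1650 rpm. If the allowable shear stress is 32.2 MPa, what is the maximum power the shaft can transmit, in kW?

J = πd⁴/32 = π(0.302)⁴/32 = 8.166×10^-4 m⁴.
T_max = τ_allow·J/r = 3.22×10^7 × 8.166×10^-4 / 0.151 = 174100 N·m.
ω = 2π·1650/60 = 172.8 rad/s, so P_max = T_max·ω = 3.009×10^7 W.

30100 kW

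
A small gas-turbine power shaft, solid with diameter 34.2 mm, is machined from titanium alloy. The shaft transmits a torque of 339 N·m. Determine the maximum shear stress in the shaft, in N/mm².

J = πd⁴/32 = π(0.0342)⁴/32 = 1.343×10^-7 m⁴.
τ_max = T·r/J = 339.0 × 0.0171 / 1.343×10^-7 = 4.316×10^7 Pa.

43.2 N/mm²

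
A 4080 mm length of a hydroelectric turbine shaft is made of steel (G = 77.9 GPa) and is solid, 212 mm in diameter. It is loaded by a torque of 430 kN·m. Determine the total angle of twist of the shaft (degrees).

J = πd⁴/32 = π(0.212)⁴/32 = 1.983×10^-4 m⁴.
θ = T·L/(G·J) = 430000 × 4.08 / (77.9×10⁹ × 1.983×10^-4) = 0.1136 rad.

6.51°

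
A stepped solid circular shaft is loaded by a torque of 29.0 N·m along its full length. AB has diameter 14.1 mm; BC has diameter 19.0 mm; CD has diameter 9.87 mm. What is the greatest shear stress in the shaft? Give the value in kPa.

154000 kPa

Under the same torque, τ_max = 16T/(πd³) is largest where d is smallest — segment CD (d = 9.87 mm).
τ_max = 16·29.00/(π·(0.00987)³) = 1.536×10^8 Pa.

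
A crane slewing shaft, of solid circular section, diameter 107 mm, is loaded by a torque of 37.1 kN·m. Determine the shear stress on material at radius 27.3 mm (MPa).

78.7 MPa

J = πd⁴/32 = π(0.107)⁴/32 = 1.287×10^-5 m⁴.
Shear stress varies linearly with radius: τ = T·r/J = 37100 × 0.0273 / 1.287×10^-5 = 7.870×10^7 Pa.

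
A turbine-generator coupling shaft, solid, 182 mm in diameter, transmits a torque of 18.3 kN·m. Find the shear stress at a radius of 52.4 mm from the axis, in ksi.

1.29 ksi

J = πd⁴/32 = π(0.182)⁴/32 = 1.077×10^-4 m⁴.
Shear stress varies linearly with radius: τ = T·r/J = 18300 × 0.0524 / 1.077×10^-4 = 8.902×10^6 Pa.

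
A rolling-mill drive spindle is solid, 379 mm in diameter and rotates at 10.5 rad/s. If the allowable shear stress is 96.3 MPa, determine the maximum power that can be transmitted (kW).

J = πd⁴/32 = π(0.379)⁴/32 = 2.026×10^-3 m⁴.
T_max = τ_allow·J/r = 9.63×10^7 × 2.026×10^-3 / 0.190 = 1.029e6 N·m.
ω = 10.5 rad/s, so P_max = T_max·ω = 1.081×10^7 W.

10800 kW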